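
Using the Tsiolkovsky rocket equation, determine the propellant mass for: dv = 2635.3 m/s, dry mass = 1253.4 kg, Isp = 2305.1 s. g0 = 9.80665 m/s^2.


ve = Isp * g0 = 2305.1 * 9.80665 = 22605.308915 m/s
mass ratio = exp(dv/ve) = exp(2635.3/22605.308915) = 1.12364606
m_prop = m_dry * (mr - 1) = 1253.4 * (1.12364606 - 1)
m_prop = 154.9780 kg

154.9780 kg


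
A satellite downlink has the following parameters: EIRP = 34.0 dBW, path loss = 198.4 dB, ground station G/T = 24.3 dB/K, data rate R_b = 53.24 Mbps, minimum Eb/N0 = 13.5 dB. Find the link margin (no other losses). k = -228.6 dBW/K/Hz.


C/N0 = EIRP - FSPL + G/T - k = 34.0 - 198.4 + 24.3 - (-228.6)
C/N0 = 88.5000 dB-Hz
R_b = 53.24 Mbps = 5.324e+07 bps -> 10*log10(R_b) = 77.2624 dB-Hz
Eb/N0 = C/N0 - 10*log10(R_b) = 88.5000 - 77.2624 = 11.2376 dB
Margin = Eb/N0 - Eb/N0_req = 11.2376 - 13.5 = -2.2624 dB (negative margin: link does not close)

-2.2624 dB


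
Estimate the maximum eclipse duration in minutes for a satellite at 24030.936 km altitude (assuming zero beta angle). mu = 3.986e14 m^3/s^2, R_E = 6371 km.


r = 30401.9360 km
T = 879.2489 min
Eclipse fraction = arcsin(R_E/r)/pi = arcsin(6371.0000/30401.9360)/pi
= arcsin(0.209559)/pi = 0.06720284
Eclipse duration = 0.06720284 * 879.2489 = 59.0880 min

59.0880 minutes


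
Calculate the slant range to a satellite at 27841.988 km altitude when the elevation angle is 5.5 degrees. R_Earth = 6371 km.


h = 27841.988 km, el = 5.5 deg
d = -R_E*sin(el) + sqrt((R_E*sin(el))^2 + 2*R_E*h + h^2)
d = -6371.0000*sin(0.09599311) + sqrt((6371.0000*0.09584575)^2 + 2*6371.0000*27841.988 + 27841.988^2)
d = 33009.4765 km

33009.4765 km


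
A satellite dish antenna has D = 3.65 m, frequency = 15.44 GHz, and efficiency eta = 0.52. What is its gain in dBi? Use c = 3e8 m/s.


lambda = c/f = 3e8 / 1.544e+10 = 0.01943005 m
G = eta*(pi*D/lambda)^2 = 0.52*(pi*3.65/0.01943005)^2
G = 181109.3619 (linear)
G = 10*log10(181109.3619) = 52.5794 dBi

52.5794 dBi


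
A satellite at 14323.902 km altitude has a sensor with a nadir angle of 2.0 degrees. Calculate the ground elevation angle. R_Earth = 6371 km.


r = R_E + alt = 20694.9020 km
Law of sines in the satellite / Earth-center / ground-point triangle:
  sin(nadir)/R_E = sin(90 + el)/r  =>  cos(el) = (r/R_E)*sin(nadir)
cos(el) = (20694.9020 / 6371.0000) * sin(2.0 deg) = 0.1133639
el = arccos(0.1133639) = 83.4907 deg
(Earth-central angle = 90 - nadir - el = 4.5093 deg)

83.4907 degrees


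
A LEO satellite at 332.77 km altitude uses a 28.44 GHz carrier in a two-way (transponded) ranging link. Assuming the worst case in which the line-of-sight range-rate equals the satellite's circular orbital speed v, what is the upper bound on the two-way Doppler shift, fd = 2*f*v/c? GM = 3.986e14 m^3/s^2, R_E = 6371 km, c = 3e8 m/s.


r = 6.70377e+06 m
v = sqrt(mu/r) = 7710.9714 m/s (worst-case radial velocity)
f = 28.44 GHz = 2.844e+10 Hz
fd = 2*f*v/c = 2*2.844e+10*7710.9714/3.0e+08
fd = 1.4620002e+06 Hz

1.4620e+06 Hz


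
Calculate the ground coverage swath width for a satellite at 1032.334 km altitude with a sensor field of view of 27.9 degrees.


FOV = 27.9 deg = 0.4869469 rad
swath = 2 * alt * tan(FOV/2) = 2 * 1032.334 * tan(0.2434734)
swath = 2 * 1032.334 * 0.2484013
swath = 512.8662 km

512.8662 km


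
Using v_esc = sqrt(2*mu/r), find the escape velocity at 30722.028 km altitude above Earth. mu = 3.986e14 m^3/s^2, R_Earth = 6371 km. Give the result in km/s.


r = 6371.0 + 30722.028 = 37093.0280 km = 3.7093028e+07 m
v_esc = sqrt(2*mu/r) = sqrt(2*3.986e14 / 3.7093028e+07)
v_esc = 4635.9367 m/s = 4.6359 km/s

4.6359 km/s


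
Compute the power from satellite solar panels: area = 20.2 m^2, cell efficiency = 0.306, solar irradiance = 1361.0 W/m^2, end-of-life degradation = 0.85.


P = area * eta * S * degradation
P = 20.2 * 0.306 * 1361.0 * 0.85
P = 7150.7212 W

7150.7212 W


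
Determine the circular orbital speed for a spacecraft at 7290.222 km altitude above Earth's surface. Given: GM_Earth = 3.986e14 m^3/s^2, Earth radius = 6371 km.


r = R_E + alt = 6371.0 + 7290.222 = 13661.2220 km = 1.3661222e+07 m
v = sqrt(mu/r) = sqrt(3.986e14 / 1.3661222e+07) = 5401.6181 m/s = 5.4016 km/s

5.4016 km/s


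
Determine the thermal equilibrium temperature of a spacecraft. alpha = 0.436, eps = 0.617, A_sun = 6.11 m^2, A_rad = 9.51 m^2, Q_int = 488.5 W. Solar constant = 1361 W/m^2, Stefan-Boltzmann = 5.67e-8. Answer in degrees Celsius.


Numerator = alpha*S*A_sun + Q_int = 0.436*1361*6.11 + 488.5 = 4114.1496 W
Denominator = eps*sigma*A_rad = 0.617*5.67e-8*9.51 = 3.3269689e-07 W/K^4
T^4 = 1.236606e+10 K^4
T = 333.4708 K = 60.3208 C

60.3208 degrees Celsius


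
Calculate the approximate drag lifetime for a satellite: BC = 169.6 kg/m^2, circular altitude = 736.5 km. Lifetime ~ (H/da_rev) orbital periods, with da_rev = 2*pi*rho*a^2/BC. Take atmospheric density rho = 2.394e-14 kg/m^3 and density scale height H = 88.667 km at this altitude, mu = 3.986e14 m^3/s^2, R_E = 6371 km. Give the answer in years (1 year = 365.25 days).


a = R_E + alt = 7107.5000 km = 7.1075e+06 m
da_rev = 2*pi*rho*a^2/BC = 2*pi*2.394e-14*(7.1075e+06)^2/169.6 = 0.044803496 m per revolution
N = H/da_rev = 88667.0000 m / 0.044803496 m = 1.9790197e+06 revolutions
P = 2*pi*sqrt(a^3/mu) = 5963.2982 s
lifetime = N*P = 1.9790197e+06 * 5963.2982 = 1.1801484e+10 s = 136591.2541 days
years = 136591.2541 / 365.25 = 373.9665 years

373.9665 years


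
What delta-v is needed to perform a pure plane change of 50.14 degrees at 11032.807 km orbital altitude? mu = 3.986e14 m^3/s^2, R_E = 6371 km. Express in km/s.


r = 17403.8070 km = 1.7403807e+07 m
V = sqrt(mu/r) = 4785.7115 m/s
di = 50.14 deg = 0.8751081 rad
dV = 2*V*sin(di/2) = 2*4785.7115*sin(0.437554)
dV = 4055.6533 m/s = 4.0557 km/s

4.0557 km/s


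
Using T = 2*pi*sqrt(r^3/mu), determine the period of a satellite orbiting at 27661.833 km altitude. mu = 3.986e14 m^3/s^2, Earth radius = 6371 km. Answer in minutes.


r = 34032.8330 km = 3.4032833e+07 m
T = 2*pi*sqrt(r^3/mu) = 2*pi*sqrt(3.9417975e+22 / 3.986e14)
T = 62482.4967 s = 1041.3749 min

1041.3749 minutes


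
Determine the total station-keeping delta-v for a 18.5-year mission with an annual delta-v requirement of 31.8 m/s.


dV = rate * years = 31.8 * 18.5
dV = 588.3000 m/s

588.3000 m/s


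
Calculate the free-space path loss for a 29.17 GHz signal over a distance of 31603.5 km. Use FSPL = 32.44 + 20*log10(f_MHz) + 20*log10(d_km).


f = 29.17 GHz = 29170.0000 MHz
d = 31603.5 km
FSPL = 32.44 + 20*log10(29170.0000) + 20*log10(31603.5)
FSPL = 32.44 + 89.2987 + 89.9947
FSPL = 211.7334 dB

211.7334 dB


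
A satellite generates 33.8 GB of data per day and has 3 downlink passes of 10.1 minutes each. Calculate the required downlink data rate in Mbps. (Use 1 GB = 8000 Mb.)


total contact time = 3 * 10.1 * 60 = 1818.0000 s
data = 33.8 GB = 270400.0000 Mb
rate = 270400.0000 / 1818.0000 = 148.7349 Mbps

148.7349 Mbps


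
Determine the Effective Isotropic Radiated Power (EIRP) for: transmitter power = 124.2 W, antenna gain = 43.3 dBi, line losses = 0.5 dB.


Pt = 124.2 W = 20.9412 dBW
EIRP = Pt_dBW + Gt - losses = 20.9412 + 43.3 - 0.5 = 63.7412 dBW

63.7412 dBW


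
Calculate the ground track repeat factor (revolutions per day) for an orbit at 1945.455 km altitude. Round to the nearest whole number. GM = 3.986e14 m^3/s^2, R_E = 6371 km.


r = 8.316455e+06 m
T = 2*pi*sqrt(r^3/mu) = 7547.7687 s = 125.7961 min
revs/day = 1440 / 125.7961 = 11.4471
Rounded: 11 revolutions per day

11 revolutions per day


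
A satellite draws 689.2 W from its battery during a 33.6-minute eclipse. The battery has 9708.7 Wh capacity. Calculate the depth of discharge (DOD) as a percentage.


E_used = P * t / 60 = 689.2 * 33.6 / 60 = 385.9520 Wh
DOD = E_used / E_total * 100 = 385.9520 / 9708.7 * 100
DOD = 3.9753 %

3.9753 %


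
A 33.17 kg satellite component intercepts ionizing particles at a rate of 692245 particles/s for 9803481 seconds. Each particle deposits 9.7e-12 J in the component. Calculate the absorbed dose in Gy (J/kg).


Total energy deposited = rate * time * E_per
  = 692245 * 9803481 * 9.7e-12 = 65.8282 J
Dose = E_total / mass = 65.8282 / 33.17
Dose = 1.9846 Gy

1.9846 Gy


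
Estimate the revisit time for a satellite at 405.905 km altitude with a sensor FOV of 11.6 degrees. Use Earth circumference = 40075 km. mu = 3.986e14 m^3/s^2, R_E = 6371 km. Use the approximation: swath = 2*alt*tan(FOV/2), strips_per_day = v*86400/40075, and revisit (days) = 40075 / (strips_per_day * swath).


swath = 2*405.905*tan(0.1012291) = 82.4607 km
v = sqrt(mu/r) = 7669.2509 m/s = 7.6693 km/s
strips/day = v*86400/40075 = 7.6693*86400/40075 = 16.5346
coverage/day = strips * swath = 16.5346 * 82.4607 = 1363.4522 km
revisit = 40075 / 1363.4522 = 29.3923 days

29.3923 days


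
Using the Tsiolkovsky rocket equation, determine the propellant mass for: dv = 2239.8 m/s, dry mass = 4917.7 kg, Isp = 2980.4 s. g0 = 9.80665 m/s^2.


ve = Isp * g0 = 2980.4 * 9.80665 = 29227.739660 m/s
mass ratio = exp(dv/ve) = exp(2239.8/29227.739660) = 1.07964543
m_prop = m_dry * (mr - 1) = 4917.7 * (1.07964543 - 1)
m_prop = 391.6723 kg

391.6723 kg


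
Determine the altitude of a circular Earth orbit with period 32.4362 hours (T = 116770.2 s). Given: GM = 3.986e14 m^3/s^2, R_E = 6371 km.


T = 116770.2 s
r = (mu*T^2/(4*pi^2))^(1/3) = (3.986e14 * 116770.2^2 / (4*pi^2))^(1/3)
r = 5.1635359e+07 m = 51635.3591 km
alt = r - R_E = 51635.3591 - 6371 = 45264.3591 km

45264.3591 km


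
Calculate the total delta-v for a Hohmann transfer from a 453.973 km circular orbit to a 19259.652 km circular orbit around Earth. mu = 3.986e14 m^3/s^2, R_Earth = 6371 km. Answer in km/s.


r1 = 6824.9730 km = 6.824973e+06 m
r2 = 25630.6520 km = 2.5630652e+07 m
dv1 = sqrt(mu/r1)*(sqrt(2*r2/(r1+r2)) - 1) = 1962.1547 m/s
dv2 = sqrt(mu/r2)*(1 - sqrt(2*r1/(r1+r2))) = 1386.1007 m/s
total dv = |dv1| + |dv2| = 1962.1547 + 1386.1007 = 3348.2554 m/s = 3.3483 km/s

3.3483 km/s


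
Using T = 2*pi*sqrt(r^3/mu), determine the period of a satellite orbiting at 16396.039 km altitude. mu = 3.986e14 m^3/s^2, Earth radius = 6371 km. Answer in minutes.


r = 22767.0390 km = 2.2767039e+07 m
T = 2*pi*sqrt(r^3/mu) = 2*pi*sqrt(1.1801023e+22 / 3.986e14)
T = 34187.7916 s = 569.7965 min

569.7965 minutes


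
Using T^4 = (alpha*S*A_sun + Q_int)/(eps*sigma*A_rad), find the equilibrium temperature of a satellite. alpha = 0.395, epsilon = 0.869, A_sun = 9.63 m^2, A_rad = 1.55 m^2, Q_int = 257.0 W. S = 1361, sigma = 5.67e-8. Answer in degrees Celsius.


Numerator = alpha*S*A_sun + Q_int = 0.395*1361*9.63 + 257.0 = 5434.0399 W
Denominator = eps*sigma*A_rad = 0.869*5.67e-8*1.55 = 7.6372065e-08 W/K^4
T^4 = 7.1152192e+10 K^4
T = 516.4723 K = 243.3223 C

243.3223 degrees Celsius


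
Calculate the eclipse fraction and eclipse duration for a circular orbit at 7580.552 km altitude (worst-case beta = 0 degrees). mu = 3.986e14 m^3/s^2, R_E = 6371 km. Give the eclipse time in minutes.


r = 13951.5520 km
T = 273.3341 min
Eclipse fraction = arcsin(R_E/r)/pi = arcsin(6371.0000/13951.5520)/pi
= arcsin(0.4566517)/pi = 0.1509514
Eclipse duration = 0.1509514 * 273.3341 = 41.2602 min

41.2602 minutes


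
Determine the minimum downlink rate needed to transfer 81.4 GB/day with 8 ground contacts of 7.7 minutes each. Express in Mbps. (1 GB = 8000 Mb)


total contact time = 8 * 7.7 * 60 = 3696.0000 s
data = 81.4 GB = 651200.0000 Mb
rate = 651200.0000 / 3696.0000 = 176.1905 Mbps

176.1905 Mbps


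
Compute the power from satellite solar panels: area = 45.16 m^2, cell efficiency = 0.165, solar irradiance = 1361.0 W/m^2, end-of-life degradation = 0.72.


P = area * eta * S * degradation
P = 45.16 * 0.165 * 1361.0 * 0.72
P = 7301.7759 W

7301.7759 W


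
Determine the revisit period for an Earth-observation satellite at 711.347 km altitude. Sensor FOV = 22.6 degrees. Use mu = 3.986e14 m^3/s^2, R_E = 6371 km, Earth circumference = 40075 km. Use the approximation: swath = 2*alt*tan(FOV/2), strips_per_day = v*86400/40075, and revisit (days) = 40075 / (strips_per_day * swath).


swath = 2*711.347*tan(0.1972222) = 284.2823 km
v = sqrt(mu/r) = 7502.0516 m/s = 7.5021 km/s
strips/day = v*86400/40075 = 7.5021*86400/40075 = 16.1741
coverage/day = strips * swath = 16.1741 * 284.2823 = 4598.0120 km
revisit = 40075 / 4598.0120 = 8.7157 days

8.7157 days


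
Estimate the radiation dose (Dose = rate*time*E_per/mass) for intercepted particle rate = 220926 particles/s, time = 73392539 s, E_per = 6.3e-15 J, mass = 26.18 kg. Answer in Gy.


Total energy deposited = rate * time * E_per
  = 220926 * 73392539 * 6.3e-15 = 0.1021502 J
Dose = E_total / mass = 0.1021502 / 26.18
Dose = 0.003901842 Gy

0.0039 Gy


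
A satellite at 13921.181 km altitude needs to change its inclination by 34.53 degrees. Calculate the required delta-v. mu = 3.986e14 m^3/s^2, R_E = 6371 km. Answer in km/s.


r = 20292.1810 km = 2.0292181e+07 m
V = sqrt(mu/r) = 4432.0462 m/s
di = 34.53 deg = 0.6026622 rad
dV = 2*V*sin(di/2) = 2*4432.0462*sin(0.3013311)
dV = 2630.7881 m/s = 2.6308 km/s

2.6308 km/s


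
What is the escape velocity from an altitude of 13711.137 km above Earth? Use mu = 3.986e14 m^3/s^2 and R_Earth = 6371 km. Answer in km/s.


r = 6371.0 + 13711.137 = 20082.1370 km = 2.0082137e+07 m
v_esc = sqrt(2*mu/r) = sqrt(2*3.986e14 / 2.0082137e+07)
v_esc = 6300.5532 m/s = 6.3006 km/s

6.3006 km/s


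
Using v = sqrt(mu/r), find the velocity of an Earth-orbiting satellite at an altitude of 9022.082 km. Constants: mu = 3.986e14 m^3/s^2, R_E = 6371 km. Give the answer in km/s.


r = R_E + alt = 6371.0 + 9022.082 = 15393.0820 km = 1.5393082e+07 m
v = sqrt(mu/r) = sqrt(3.986e14 / 1.5393082e+07) = 5088.6884 m/s = 5.0887 km/s

5.0887 km/s


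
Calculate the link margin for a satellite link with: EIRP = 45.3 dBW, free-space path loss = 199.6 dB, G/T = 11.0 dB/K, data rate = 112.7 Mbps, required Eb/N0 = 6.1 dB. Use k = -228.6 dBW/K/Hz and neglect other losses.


C/N0 = EIRP - FSPL + G/T - k = 45.3 - 199.6 + 11.0 - (-228.6)
C/N0 = 85.3000 dB-Hz
R_b = 112.7 Mbps = 1.127e+08 bps -> 10*log10(R_b) = 80.5192 dB-Hz
Eb/N0 = C/N0 - 10*log10(R_b) = 85.3000 - 80.5192 = 4.7808 dB
Margin = Eb/N0 - Eb/N0_req = 4.7808 - 6.1 = -1.3192 dB (negative margin: link does not close)

-1.3192 dB


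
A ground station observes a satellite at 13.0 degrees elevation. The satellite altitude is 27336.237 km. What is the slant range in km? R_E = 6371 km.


h = 27336.237 km, el = 13.0 deg
d = -R_E*sin(el) + sqrt((R_E*sin(el))^2 + 2*R_E*h + h^2)
d = -6371.0000*sin(0.2268928) + sqrt((6371.0000*0.2249511)^2 + 2*6371.0000*27336.237 + 27336.237^2)
d = 31697.5196 km

31697.5196 km


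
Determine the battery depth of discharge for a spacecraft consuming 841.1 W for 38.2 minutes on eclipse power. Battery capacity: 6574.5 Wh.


E_used = P * t / 60 = 841.1 * 38.2 / 60 = 535.5003 Wh
DOD = E_used / E_total * 100 = 535.5003 / 6574.5 * 100
DOD = 8.1451 %

8.1451 %


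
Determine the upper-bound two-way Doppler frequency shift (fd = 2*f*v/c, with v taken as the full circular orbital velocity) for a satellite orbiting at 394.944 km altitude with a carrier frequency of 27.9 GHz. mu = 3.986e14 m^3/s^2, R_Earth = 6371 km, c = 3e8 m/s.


r = 6.765944e+06 m
v = sqrt(mu/r) = 7675.4606 m/s (worst-case radial velocity)
f = 27.9 GHz = 2.79e+10 Hz
fd = 2*f*v/c = 2*2.79e+10*7675.4606/3.0e+08
fd = 1.4276357e+06 Hz

1.4276e+06 Hz


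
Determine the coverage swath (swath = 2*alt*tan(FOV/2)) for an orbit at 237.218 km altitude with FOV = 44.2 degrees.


FOV = 44.2 deg = 0.7714355 rad
swath = 2 * alt * tan(FOV/2) = 2 * 237.218 * tan(0.3857178)
swath = 2 * 237.218 * 0.4060579
swath = 192.6485 km

192.6485 km


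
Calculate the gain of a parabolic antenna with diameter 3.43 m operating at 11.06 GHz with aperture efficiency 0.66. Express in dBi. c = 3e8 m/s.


lambda = c/f = 3e8 / 1.106e+10 = 0.02712477 m
G = eta*(pi*D/lambda)^2 = 0.66*(pi*3.43/0.02712477)^2
G = 104159.6868 (linear)
G = 10*log10(104159.6868) = 50.1770 dBi

50.1770 dBi


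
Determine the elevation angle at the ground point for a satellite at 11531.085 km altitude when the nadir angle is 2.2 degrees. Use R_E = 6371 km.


r = R_E + alt = 17902.0850 km
Law of sines in the satellite / Earth-center / ground-point triangle:
  sin(nadir)/R_E = sin(90 + el)/r  =>  cos(el) = (r/R_E)*sin(nadir)
cos(el) = (17902.0850 / 6371.0000) * sin(2.2 deg) = 0.1078672
el = arccos(0.1078672) = 83.8076 deg
(Earth-central angle = 90 - nadir - el = 3.9924 deg)

83.8076 degrees


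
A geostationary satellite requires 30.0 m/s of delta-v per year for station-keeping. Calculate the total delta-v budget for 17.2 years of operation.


dV = rate * years = 30.0 * 17.2
dV = 516.0000 m/s

516.0000 m/s


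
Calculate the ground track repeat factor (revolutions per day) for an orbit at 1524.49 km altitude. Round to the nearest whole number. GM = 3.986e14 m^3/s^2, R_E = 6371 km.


r = 7.89549e+06 m
T = 2*pi*sqrt(r^3/mu) = 6982.0001 s = 116.3667 min
revs/day = 1440 / 116.3667 = 12.3747
Rounded: 12 revolutions per day

12 revolutions per day


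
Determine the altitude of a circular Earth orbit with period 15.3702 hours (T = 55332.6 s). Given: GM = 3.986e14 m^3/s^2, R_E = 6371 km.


T = 55332.6 s
r = (mu*T^2/(4*pi^2))^(1/3) = (3.986e14 * 55332.6^2 / (4*pi^2))^(1/3)
r = 3.1384357e+07 m = 31384.3572 km
alt = r - R_E = 31384.3572 - 6371 = 25013.3572 km

25013.3572 km


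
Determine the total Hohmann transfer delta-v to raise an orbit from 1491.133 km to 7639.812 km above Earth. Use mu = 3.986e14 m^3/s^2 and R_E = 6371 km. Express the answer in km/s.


r1 = 7862.1330 km = 7.862133e+06 m
r2 = 14010.8120 km = 1.4010812e+07 m
dv1 = sqrt(mu/r1)*(sqrt(2*r2/(r1+r2)) - 1) = 938.8888 m/s
dv2 = sqrt(mu/r2)*(1 - sqrt(2*r1/(r1+r2))) = 811.4076 m/s
total dv = |dv1| + |dv2| = 938.8888 + 811.4076 = 1750.2965 m/s = 1.7503 km/s

1.7503 km/s


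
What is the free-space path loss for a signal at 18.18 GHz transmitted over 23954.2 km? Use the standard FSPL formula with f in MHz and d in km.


f = 18.18 GHz = 18180.0000 MHz
d = 23954.2 km
FSPL = 32.44 + 20*log10(18180.0000) + 20*log10(23954.2)
FSPL = 32.44 + 85.1919 + 87.5876
FSPL = 205.2195 dB

205.2195 dB


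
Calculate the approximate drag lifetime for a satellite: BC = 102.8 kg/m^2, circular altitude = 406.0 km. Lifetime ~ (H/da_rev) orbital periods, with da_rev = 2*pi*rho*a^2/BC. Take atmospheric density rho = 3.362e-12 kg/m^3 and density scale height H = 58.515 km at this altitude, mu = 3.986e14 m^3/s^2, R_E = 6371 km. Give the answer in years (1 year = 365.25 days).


a = R_E + alt = 6777.0000 km = 6.777e+06 m
da_rev = 2*pi*rho*a^2/BC = 2*pi*3.362e-12*(6.777e+06)^2/102.8 = 9.437554 m per revolution
N = H/da_rev = 58515.0000 m / 9.437554 m = 6200.2296 revolutions
P = 2*pi*sqrt(a^3/mu) = 5552.2300 s
lifetime = N*P = 6200.2296 * 5552.2300 = 3.4425101e+07 s = 398.4387 days
years = 398.4387 / 365.25 = 1.0909 years

1.0909 years


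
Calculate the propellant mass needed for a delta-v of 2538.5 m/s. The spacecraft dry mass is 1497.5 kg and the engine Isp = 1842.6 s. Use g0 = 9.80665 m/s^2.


ve = Isp * g0 = 1842.6 * 9.80665 = 18069.733290 m/s
mass ratio = exp(dv/ve) = exp(2538.5/18069.733290) = 1.15083013
m_prop = m_dry * (mr - 1) = 1497.5 * (1.15083013 - 1)
m_prop = 225.8681 kg

225.8681 kg


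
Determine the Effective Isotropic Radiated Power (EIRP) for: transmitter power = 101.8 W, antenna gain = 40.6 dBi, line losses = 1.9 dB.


Pt = 101.8 W = 20.0775 dBW
EIRP = Pt_dBW + Gt - losses = 20.0775 + 40.6 - 1.9 = 58.7775 dBW

58.7775 dBW


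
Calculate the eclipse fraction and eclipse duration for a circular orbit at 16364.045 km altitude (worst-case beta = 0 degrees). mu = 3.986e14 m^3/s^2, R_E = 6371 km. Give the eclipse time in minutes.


r = 22735.0450 km
T = 568.5959 min
Eclipse fraction = arcsin(R_E/r)/pi = arcsin(6371.0000/22735.0450)/pi
= arcsin(0.2802282)/pi = 0.09041013
Eclipse duration = 0.09041013 * 568.5959 = 51.4068 min

51.4068 minutes


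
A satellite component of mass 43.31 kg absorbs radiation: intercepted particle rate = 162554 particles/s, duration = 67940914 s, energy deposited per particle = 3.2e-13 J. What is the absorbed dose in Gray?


Total energy deposited = rate * time * E_per
  = 162554 * 67940914 * 3.2e-13 = 3.5341 J
Dose = E_total / mass = 3.5341 / 43.31
Dose = 0.08160013 Gy

0.0816 Gy


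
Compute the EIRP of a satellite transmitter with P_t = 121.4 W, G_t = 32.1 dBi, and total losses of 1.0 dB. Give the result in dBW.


Pt = 121.4 W = 20.8422 dBW
EIRP = Pt_dBW + Gt - losses = 20.8422 + 32.1 - 1.0 = 51.9422 dBW

51.9422 dBW


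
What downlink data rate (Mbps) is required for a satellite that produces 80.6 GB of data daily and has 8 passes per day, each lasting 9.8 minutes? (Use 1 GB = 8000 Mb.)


total contact time = 8 * 9.8 * 60 = 4704.0000 s
data = 80.6 GB = 644800.0000 Mb
rate = 644800.0000 / 4704.0000 = 137.0748 Mbps

137.0748 Mbps


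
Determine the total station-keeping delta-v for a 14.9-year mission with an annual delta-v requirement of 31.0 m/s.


dV = rate * years = 31.0 * 14.9
dV = 461.9000 m/s

461.9000 m/s


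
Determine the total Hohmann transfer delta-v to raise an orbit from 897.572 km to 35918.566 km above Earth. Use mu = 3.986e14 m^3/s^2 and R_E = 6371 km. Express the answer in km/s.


r1 = 7268.5720 km = 7.268572e+06 m
r2 = 42289.5660 km = 4.2289566e+07 m
dv1 = sqrt(mu/r1)*(sqrt(2*r2/(r1+r2)) - 1) = 2268.9458 m/s
dv2 = sqrt(mu/r2)*(1 - sqrt(2*r1/(r1+r2))) = 1407.3192 m/s
total dv = |dv1| + |dv2| = 2268.9458 + 1407.3192 = 3676.2650 m/s = 3.6763 km/s

3.6763 km/s


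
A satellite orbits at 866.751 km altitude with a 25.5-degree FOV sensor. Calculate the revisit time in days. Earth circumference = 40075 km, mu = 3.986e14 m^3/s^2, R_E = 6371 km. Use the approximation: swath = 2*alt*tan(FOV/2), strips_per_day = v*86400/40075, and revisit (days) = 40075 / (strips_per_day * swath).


swath = 2*866.751*tan(0.2225295) = 392.2515 km
v = sqrt(mu/r) = 7421.0751 m/s = 7.4211 km/s
strips/day = v*86400/40075 = 7.4211*86400/40075 = 15.9995
coverage/day = strips * swath = 15.9995 * 392.2515 = 6275.8363 km
revisit = 40075 / 6275.8363 = 6.3856 days

6.3856 days


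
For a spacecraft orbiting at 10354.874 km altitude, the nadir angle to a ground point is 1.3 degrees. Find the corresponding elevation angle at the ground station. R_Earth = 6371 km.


r = R_E + alt = 16725.8740 km
Law of sines in the satellite / Earth-center / ground-point triangle:
  sin(nadir)/R_E = sin(90 + el)/r  =>  cos(el) = (r/R_E)*sin(nadir)
cos(el) = (16725.8740 / 6371.0000) * sin(1.3 deg) = 0.05956137
el = arccos(0.05956137) = 86.5854 deg
(Earth-central angle = 90 - nadir - el = 2.1146 deg)

86.5854 degrees


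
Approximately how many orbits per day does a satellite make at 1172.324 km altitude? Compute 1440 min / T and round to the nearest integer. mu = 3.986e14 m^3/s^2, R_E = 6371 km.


r = 7.543324e+06 m
T = 2*pi*sqrt(r^3/mu) = 6520.1166 s = 108.6686 min
revs/day = 1440 / 108.6686 = 13.2513
Rounded: 13 revolutions per day

13 revolutions per day


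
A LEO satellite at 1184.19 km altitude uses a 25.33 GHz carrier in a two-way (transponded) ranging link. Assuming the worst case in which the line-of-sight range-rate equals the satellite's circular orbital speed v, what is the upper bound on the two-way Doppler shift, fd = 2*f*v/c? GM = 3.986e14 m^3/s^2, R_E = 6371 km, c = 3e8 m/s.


r = 7.55519e+06 m
v = sqrt(mu/r) = 7263.5002 m/s (worst-case radial velocity)
f = 25.33 GHz = 2.533e+10 Hz
fd = 2*f*v/c = 2*2.533e+10*7263.5002/3.0e+08
fd = 1.2265631e+06 Hz

1.2266e+06 Hz


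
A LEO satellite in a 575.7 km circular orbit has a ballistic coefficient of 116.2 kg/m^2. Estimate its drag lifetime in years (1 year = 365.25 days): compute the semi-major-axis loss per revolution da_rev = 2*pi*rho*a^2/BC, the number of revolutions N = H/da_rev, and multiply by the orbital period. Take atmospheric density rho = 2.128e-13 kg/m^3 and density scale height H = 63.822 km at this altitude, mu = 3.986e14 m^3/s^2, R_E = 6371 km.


a = R_E + alt = 6946.7000 km = 6.9467e+06 m
da_rev = 2*pi*rho*a^2/BC = 2*pi*2.128e-13*(6.9467e+06)^2/116.2 = 0.555267752 m per revolution
N = H/da_rev = 63822.0000 m / 0.555267752 m = 114939.1439 revolutions
P = 2*pi*sqrt(a^3/mu) = 5762.0767 s
lifetime = N*P = 114939.1439 * 5762.0767 = 6.6228817e+08 s = 7665.3723 days
years = 7665.3723 / 365.25 = 20.9866 years

20.9866 years


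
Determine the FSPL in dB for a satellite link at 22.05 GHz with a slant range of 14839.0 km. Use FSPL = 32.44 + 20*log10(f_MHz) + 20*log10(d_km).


f = 22.05 GHz = 22050.0000 MHz
d = 14839.0 km
FSPL = 32.44 + 20*log10(22050.0000) + 20*log10(14839.0)
FSPL = 32.44 + 86.8682 + 83.4281
FSPL = 202.7363 dB

202.7363 dB


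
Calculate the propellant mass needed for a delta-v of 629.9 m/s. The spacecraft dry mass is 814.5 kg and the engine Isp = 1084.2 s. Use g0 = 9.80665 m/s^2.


ve = Isp * g0 = 1084.2 * 9.80665 = 10632.369930 m/s
mass ratio = exp(dv/ve) = exp(629.9/10632.369930) = 1.06103369
m_prop = m_dry * (mr - 1) = 814.5 * (1.06103369 - 1)
m_prop = 49.7119 kg

49.7119 kg


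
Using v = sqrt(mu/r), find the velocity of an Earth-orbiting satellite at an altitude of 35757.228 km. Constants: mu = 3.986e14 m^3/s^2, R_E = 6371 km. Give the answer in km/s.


r = R_E + alt = 6371.0 + 35757.228 = 42128.2280 km = 4.2128228e+07 m
v = sqrt(mu/r) = sqrt(3.986e14 / 4.2128228e+07) = 3075.9697 m/s = 3.0760 km/s

3.0760 km/s


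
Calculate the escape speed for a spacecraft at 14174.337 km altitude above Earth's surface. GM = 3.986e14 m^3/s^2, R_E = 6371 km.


r = 6371.0 + 14174.337 = 20545.3370 km = 2.0545337e+07 m
v_esc = sqrt(2*mu/r) = sqrt(2*3.986e14 / 2.0545337e+07)
v_esc = 6229.1245 m/s = 6.2291 km/s

6.2291 km/s


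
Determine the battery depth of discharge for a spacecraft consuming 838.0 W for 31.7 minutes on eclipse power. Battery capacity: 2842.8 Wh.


E_used = P * t / 60 = 838.0 * 31.7 / 60 = 442.7433 Wh
DOD = E_used / E_total * 100 = 442.7433 / 2842.8 * 100
DOD = 15.5742 %

15.5742 %


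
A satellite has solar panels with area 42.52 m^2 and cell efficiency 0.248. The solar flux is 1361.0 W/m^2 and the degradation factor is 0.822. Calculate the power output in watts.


P = area * eta * S * degradation
P = 42.52 * 0.248 * 1361.0 * 0.822
P = 11797.0896 W

11797.0896 W


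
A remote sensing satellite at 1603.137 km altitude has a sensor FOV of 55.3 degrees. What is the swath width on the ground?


FOV = 55.3 deg = 0.9651671 rad
swath = 2 * alt * tan(FOV/2) = 2 * 1603.137 * tan(0.4825835)
swath = 2 * 1603.137 * 0.523899
swath = 1679.7639 km

1679.7639 km


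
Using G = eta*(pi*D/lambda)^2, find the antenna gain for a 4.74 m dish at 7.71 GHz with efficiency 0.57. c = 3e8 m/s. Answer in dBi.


lambda = c/f = 3e8 / 7.71e+09 = 0.03891051 m
G = eta*(pi*D/lambda)^2 = 0.57*(pi*4.74/0.03891051)^2
G = 83482.9008 (linear)
G = 10*log10(83482.9008) = 49.2160 dBi

49.2160 dBi


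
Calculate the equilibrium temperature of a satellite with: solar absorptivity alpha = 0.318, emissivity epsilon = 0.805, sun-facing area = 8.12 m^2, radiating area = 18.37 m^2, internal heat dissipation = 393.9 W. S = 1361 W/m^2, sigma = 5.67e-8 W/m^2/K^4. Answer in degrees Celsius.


Numerator = alpha*S*A_sun + Q_int = 0.318*1361*8.12 + 393.9 = 3908.2198 W
Denominator = eps*sigma*A_rad = 0.805*5.67e-8*18.37 = 8.384711e-07 W/K^4
T^4 = 4.6611264e+09 K^4
T = 261.2900 K = -11.8600 C

-11.8600 degrees Celsius


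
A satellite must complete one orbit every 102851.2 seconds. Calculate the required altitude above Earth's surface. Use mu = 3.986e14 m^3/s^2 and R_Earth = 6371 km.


T = 102851.2 s
r = (mu*T^2/(4*pi^2))^(1/3) = (3.986e14 * 102851.2^2 / (4*pi^2))^(1/3)
r = 4.7445908e+07 m = 47445.9079 km
alt = r - R_E = 47445.9079 - 6371 = 41074.9079 km

41074.9079 km


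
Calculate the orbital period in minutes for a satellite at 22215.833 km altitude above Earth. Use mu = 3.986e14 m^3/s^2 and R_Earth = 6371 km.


r = 28586.8330 km = 2.8586833e+07 m
T = 2*pi*sqrt(r^3/mu) = 2*pi*sqrt(2.3361361e+22 / 3.986e14)
T = 48101.6848 s = 801.6947 min

801.6947 minutes


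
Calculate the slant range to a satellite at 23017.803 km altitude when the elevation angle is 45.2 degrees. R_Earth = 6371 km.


h = 23017.803 km, el = 45.2 deg
d = -R_E*sin(el) + sqrt((R_E*sin(el))^2 + 2*R_E*h + h^2)
d = -6371.0000*sin(0.7888888) + sqrt((6371.0000*0.7095707)^2 + 2*6371.0000*23017.803 + 23017.803^2)
d = 24523.2331 km

24523.2331 km


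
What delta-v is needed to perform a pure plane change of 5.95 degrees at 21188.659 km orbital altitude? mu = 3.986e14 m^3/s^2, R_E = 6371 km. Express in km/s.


r = 27559.6590 km = 2.7559659e+07 m
V = sqrt(mu/r) = 3803.0473 m/s
di = 5.95 deg = 0.1038471 rad
dV = 2*V*sin(di/2) = 2*3803.0473*sin(0.05192355)
dV = 394.7580 m/s = 0.394758 km/s

0.3948 km/s


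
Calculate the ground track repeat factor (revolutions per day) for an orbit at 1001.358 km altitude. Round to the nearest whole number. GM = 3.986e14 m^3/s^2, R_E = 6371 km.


r = 7.372358e+06 m
T = 2*pi*sqrt(r^3/mu) = 6299.7142 s = 104.9952 min
revs/day = 1440 / 104.9952 = 13.7149
Rounded: 14 revolutions per day

14 revolutions per day


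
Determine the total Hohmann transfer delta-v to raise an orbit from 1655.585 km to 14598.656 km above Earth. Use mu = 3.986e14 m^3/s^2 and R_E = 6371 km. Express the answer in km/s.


r1 = 8026.5850 km = 8.026585e+06 m
r2 = 20969.6560 km = 2.0969656e+07 m
dv1 = sqrt(mu/r1)*(sqrt(2*r2/(r1+r2)) - 1) = 1428.0818 m/s
dv2 = sqrt(mu/r2)*(1 - sqrt(2*r1/(r1+r2))) = 1115.8518 m/s
total dv = |dv1| + |dv2| = 1428.0818 + 1115.8518 = 2543.9336 m/s = 2.5439 km/s

2.5439 km/s


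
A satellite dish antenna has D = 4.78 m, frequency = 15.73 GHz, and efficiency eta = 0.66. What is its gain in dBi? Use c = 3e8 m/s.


lambda = c/f = 3e8 / 1.573e+10 = 0.01907184 m
G = eta*(pi*D/lambda)^2 = 0.66*(pi*4.78/0.01907184)^2
G = 409180.0113 (linear)
G = 10*log10(409180.0113) = 56.1191 dBi

56.1191 dBi


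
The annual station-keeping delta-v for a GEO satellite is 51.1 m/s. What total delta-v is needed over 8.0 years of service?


dV = rate * years = 51.1 * 8.0
dV = 408.8000 m/s

408.8000 m/s


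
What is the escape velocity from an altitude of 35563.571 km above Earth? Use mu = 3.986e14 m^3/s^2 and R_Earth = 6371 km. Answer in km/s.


r = 6371.0 + 35563.571 = 41934.5710 km = 4.1934571e+07 m
v_esc = sqrt(2*mu/r) = sqrt(2*3.986e14 / 4.1934571e+07)
v_esc = 4360.1110 m/s = 4.3601 km/s

4.3601 km/s


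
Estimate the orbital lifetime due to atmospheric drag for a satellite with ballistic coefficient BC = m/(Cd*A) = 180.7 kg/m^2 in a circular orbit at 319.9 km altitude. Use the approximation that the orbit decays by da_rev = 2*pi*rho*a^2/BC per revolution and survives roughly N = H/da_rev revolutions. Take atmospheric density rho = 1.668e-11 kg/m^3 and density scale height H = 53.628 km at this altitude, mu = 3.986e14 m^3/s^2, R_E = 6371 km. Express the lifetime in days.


a = R_E + alt = 6690.9000 km = 6.6909e+06 m
da_rev = 2*pi*rho*a^2/BC = 2*pi*1.668e-11*(6.6909e+06)^2/180.7 = 25.964911 m per revolution
N = H/da_rev = 53628.0000 m / 25.964911 m = 2065.4028 revolutions
P = 2*pi*sqrt(a^3/mu) = 5446.7574 s
lifetime = N*P = 2065.4028 * 5446.7574 = 1.1249748e+07 s = 130.2054 days

130.2054 days


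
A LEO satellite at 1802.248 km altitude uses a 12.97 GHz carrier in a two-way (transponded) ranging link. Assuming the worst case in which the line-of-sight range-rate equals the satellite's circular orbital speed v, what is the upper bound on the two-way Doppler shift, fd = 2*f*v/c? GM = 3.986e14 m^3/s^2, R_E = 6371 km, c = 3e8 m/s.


r = 8.173248e+06 m
v = sqrt(mu/r) = 6983.4706 m/s (worst-case radial velocity)
f = 12.97 GHz = 1.297e+10 Hz
fd = 2*f*v/c = 2*1.297e+10*6983.4706/3.0e+08
fd = 603837.4240 Hz

603837.4240 Hz


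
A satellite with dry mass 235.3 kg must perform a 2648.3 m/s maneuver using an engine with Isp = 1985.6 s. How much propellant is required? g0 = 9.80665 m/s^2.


ve = Isp * g0 = 1985.6 * 9.80665 = 19472.084240 m/s
mass ratio = exp(dv/ve) = exp(2648.3/19472.084240) = 1.14568757
m_prop = m_dry * (mr - 1) = 235.3 * (1.14568757 - 1)
m_prop = 34.2803 kg

34.2803 kg


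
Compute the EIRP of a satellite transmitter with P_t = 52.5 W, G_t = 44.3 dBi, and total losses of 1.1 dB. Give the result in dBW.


Pt = 52.5 W = 17.2016 dBW
EIRP = Pt_dBW + Gt - losses = 17.2016 + 44.3 - 1.1 = 60.4016 dBW

60.4016 dBW


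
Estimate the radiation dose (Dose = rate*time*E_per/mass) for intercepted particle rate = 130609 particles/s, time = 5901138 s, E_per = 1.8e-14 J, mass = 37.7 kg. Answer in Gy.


Total energy deposited = rate * time * E_per
  = 130609 * 5901138 * 1.8e-14 = 0.01387335 J
Dose = E_total / mass = 0.01387335 / 37.7
Dose = 3.679934e-04 Gy

3.6799e-04 Gy


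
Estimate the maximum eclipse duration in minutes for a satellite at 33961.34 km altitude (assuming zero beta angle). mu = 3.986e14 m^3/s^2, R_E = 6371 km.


r = 40332.3400 km
T = 1343.5075 min
Eclipse fraction = arcsin(R_E/r)/pi = arcsin(6371.0000/40332.3400)/pi
= arcsin(0.1579626)/pi = 0.05049253
Eclipse duration = 0.05049253 * 1343.5075 = 67.8371 min

67.8371 minutes


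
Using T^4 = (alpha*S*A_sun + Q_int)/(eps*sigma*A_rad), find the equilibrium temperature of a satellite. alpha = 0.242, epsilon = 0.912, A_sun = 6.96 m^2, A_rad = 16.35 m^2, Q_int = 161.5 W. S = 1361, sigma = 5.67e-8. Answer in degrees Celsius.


Numerator = alpha*S*A_sun + Q_int = 0.242*1361*6.96 + 161.5 = 2453.8595 W
Denominator = eps*sigma*A_rad = 0.912*5.67e-8*16.35 = 8.4546504e-07 W/K^4
T^4 = 2.9023785e+09 K^4
T = 232.1071 K = -41.0429 C

-41.0429 degrees Celsius


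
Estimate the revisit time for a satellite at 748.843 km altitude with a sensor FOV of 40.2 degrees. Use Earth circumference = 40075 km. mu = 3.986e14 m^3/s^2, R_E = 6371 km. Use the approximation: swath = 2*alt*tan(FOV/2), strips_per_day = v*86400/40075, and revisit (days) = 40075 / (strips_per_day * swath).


swath = 2*748.843*tan(0.3508112) = 548.0752 km
v = sqrt(mu/r) = 7482.2711 m/s = 7.4823 km/s
strips/day = v*86400/40075 = 7.4823*86400/40075 = 16.1315
coverage/day = strips * swath = 16.1315 * 548.0752 = 8841.2534 km
revisit = 40075 / 8841.2534 = 4.5327 days

4.5327 days


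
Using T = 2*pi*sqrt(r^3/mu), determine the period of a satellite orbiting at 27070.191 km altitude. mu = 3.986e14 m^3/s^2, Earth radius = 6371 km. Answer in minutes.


r = 33441.1910 km = 3.3441191e+07 m
T = 2*pi*sqrt(r^3/mu) = 2*pi*sqrt(3.7397727e+22 / 3.986e14)
T = 60860.2631 s = 1014.3377 min

1014.3377 minutes


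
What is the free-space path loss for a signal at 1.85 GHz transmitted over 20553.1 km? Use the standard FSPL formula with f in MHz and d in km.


f = 1.85 GHz = 1850.0000 MHz
d = 20553.1 km
FSPL = 32.44 + 20*log10(1850.0000) + 20*log10(20553.1)
FSPL = 32.44 + 65.3434 + 86.2575
FSPL = 184.0410 dB

184.0410 dB


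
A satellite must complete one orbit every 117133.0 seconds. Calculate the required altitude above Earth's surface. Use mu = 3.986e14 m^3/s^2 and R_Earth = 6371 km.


T = 117133.0 s
r = (mu*T^2/(4*pi^2))^(1/3) = (3.986e14 * 117133.0^2 / (4*pi^2))^(1/3)
r = 5.1742256e+07 m = 51742.2564 km
alt = r - R_E = 51742.2564 - 6371 = 45371.2564 km

45371.2564 km


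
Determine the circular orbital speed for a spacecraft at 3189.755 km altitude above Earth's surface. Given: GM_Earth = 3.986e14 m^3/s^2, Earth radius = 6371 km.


r = R_E + alt = 6371.0 + 3189.755 = 9560.7550 km = 9.560755e+06 m
v = sqrt(mu/r) = sqrt(3.986e14 / 9.560755e+06) = 6456.8776 m/s = 6.4569 km/s

6.4569 km/s


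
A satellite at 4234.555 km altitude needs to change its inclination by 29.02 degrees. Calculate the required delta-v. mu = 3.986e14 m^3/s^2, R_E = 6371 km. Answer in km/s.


r = 10605.5550 km = 1.0605555e+07 m
V = sqrt(mu/r) = 6130.5854 m/s
di = 29.02 deg = 0.5064945 rad
dV = 2*V*sin(di/2) = 2*6130.5854*sin(0.2532473)
dV = 3072.0238 m/s = 3.0720 km/s

3.0720 km/s


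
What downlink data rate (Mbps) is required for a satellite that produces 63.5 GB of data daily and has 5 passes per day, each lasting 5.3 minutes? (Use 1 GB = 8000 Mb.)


total contact time = 5 * 5.3 * 60 = 1590.0000 s
data = 63.5 GB = 508000.0000 Mb
rate = 508000.0000 / 1590.0000 = 319.4969 Mbps

319.4969 Mbps


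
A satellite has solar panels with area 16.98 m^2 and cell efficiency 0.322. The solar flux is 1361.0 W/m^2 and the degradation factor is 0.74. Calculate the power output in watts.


P = area * eta * S * degradation
P = 16.98 * 0.322 * 1361.0 * 0.74
P = 5506.5984 W

5506.5984 W


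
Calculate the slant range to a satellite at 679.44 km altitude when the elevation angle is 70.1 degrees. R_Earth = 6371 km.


h = 679.44 km, el = 70.1 deg
d = -R_E*sin(el) + sqrt((R_E*sin(el))^2 + 2*R_E*h + h^2)
d = -6371.0000*sin(1.2235) + sqrt((6371.0000*0.9402881)^2 + 2*6371.0000*679.44 + 679.44^2)
d = 718.0799 km

718.0799 km


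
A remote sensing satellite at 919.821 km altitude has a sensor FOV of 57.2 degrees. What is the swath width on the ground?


FOV = 57.2 deg = 0.9983283 rad
swath = 2 * alt * tan(FOV/2) = 2 * 919.821 * tan(0.4991642)
swath = 2 * 919.821 * 0.5452177
swath = 1003.0054 km

1003.0054 km


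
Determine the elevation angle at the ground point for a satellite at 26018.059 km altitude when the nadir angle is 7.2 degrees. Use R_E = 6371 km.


r = R_E + alt = 32389.0590 km
Law of sines in the satellite / Earth-center / ground-point triangle:
  sin(nadir)/R_E = sin(90 + el)/r  =>  cos(el) = (r/R_E)*sin(nadir)
cos(el) = (32389.0590 / 6371.0000) * sin(7.2 deg) = 0.6371724
el = arccos(0.6371724) = 50.4187 deg
(Earth-central angle = 90 - nadir - el = 32.3813 deg)

50.4187 degrees


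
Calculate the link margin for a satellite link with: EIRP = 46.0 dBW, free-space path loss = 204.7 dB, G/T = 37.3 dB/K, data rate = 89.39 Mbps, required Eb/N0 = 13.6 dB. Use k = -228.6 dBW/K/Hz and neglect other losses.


C/N0 = EIRP - FSPL + G/T - k = 46.0 - 204.7 + 37.3 - (-228.6)
C/N0 = 107.2000 dB-Hz
R_b = 89.39 Mbps = 8.939e+07 bps -> 10*log10(R_b) = 79.5129 dB-Hz
Eb/N0 = C/N0 - 10*log10(R_b) = 107.2000 - 79.5129 = 27.6871 dB
Margin = Eb/N0 - Eb/N0_req = 27.6871 - 13.6 = 14.0871 dB (link closes)

14.0871 dB


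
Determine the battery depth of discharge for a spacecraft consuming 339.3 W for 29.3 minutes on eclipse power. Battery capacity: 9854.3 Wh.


E_used = P * t / 60 = 339.3 * 29.3 / 60 = 165.6915 Wh
DOD = E_used / E_total * 100 = 165.6915 / 9854.3 * 100
DOD = 1.6814 %

1.6814 %


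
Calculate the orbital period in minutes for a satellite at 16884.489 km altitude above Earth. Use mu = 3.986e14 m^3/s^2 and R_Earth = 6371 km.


r = 23255.4890 km = 2.3255489e+07 m
T = 2*pi*sqrt(r^3/mu) = 2*pi*sqrt(1.2576982e+22 / 3.986e14)
T = 35293.8825 s = 588.2314 min

588.2314 minutes


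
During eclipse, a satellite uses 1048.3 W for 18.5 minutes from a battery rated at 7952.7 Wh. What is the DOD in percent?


E_used = P * t / 60 = 1048.3 * 18.5 / 60 = 323.2258 Wh
DOD = E_used / E_total * 100 = 323.2258 / 7952.7 * 100
DOD = 4.0644 %

4.0644 %


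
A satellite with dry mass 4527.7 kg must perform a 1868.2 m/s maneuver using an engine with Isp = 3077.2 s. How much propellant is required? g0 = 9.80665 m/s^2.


ve = Isp * g0 = 3077.2 * 9.80665 = 30177.023380 m/s
mass ratio = exp(dv/ve) = exp(1868.2/30177.023380) = 1.06386449
m_prop = m_dry * (mr - 1) = 4527.7 * (1.06386449 - 1)
m_prop = 289.1593 kg

289.1593 kg


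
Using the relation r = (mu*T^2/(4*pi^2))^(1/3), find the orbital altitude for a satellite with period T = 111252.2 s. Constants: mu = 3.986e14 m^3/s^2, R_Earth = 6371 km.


T = 111252.2 s
r = (mu*T^2/(4*pi^2))^(1/3) = (3.986e14 * 111252.2^2 / (4*pi^2))^(1/3)
r = 4.9995578e+07 m = 49995.5777 km
alt = r - R_E = 49995.5777 - 6371 = 43624.5777 km

43624.5777 km


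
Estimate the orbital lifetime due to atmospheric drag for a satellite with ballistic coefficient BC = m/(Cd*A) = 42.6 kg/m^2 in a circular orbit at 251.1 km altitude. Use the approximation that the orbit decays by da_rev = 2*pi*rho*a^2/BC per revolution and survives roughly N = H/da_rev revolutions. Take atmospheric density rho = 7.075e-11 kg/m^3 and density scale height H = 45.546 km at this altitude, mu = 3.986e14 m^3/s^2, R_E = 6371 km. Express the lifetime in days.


a = R_E + alt = 6622.1000 km = 6.6221e+06 m
da_rev = 2*pi*rho*a^2/BC = 2*pi*7.075e-11*(6.6221e+06)^2/42.6 = 457.602283 m per revolution
N = H/da_rev = 45546.0000 m / 457.602283 m = 99.5318 revolutions
P = 2*pi*sqrt(a^3/mu) = 5362.9633 s
lifetime = N*P = 99.5318 * 5362.9633 = 533785.6351 s = 6.1781 days

6.1781 days
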